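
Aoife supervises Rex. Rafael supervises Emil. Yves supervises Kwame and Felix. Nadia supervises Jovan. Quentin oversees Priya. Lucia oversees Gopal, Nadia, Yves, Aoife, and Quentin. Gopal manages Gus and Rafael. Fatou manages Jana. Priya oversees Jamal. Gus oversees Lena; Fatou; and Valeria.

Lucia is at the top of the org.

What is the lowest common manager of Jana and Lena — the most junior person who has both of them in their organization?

Gus

Jana's chain of managers is Fatou, Gus, Gopal, Lucia. Lena's chain of managers is Gus, Gopal, Lucia. The first manager that appears in both chains is Gus.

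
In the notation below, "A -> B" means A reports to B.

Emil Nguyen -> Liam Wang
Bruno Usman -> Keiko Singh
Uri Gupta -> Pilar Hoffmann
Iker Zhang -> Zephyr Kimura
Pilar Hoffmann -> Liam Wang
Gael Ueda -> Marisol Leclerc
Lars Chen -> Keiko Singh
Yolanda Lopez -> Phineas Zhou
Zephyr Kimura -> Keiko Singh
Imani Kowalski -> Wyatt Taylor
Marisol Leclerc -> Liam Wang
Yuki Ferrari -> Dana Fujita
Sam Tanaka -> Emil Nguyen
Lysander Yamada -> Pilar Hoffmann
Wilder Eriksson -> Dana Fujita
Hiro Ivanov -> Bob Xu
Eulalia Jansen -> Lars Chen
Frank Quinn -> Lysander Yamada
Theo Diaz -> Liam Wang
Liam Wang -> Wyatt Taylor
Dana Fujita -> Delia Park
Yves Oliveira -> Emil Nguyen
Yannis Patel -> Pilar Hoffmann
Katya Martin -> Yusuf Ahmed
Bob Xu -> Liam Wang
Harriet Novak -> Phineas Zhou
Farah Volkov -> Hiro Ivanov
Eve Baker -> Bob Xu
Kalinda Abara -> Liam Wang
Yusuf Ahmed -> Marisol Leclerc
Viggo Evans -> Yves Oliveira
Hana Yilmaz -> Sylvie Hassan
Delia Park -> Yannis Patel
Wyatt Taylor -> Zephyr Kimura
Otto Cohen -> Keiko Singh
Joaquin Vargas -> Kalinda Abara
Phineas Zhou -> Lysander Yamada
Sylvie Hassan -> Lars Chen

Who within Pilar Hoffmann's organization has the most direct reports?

Pilar Hoffmann

Direct-report counts within Pilar Hoffmann's organization: Pilar Hoffmann has 3; Yannis Patel has 1; Delia Park has 1; Dana Fujita has 2; Lysander Yamada has 2; Phineas Zhou has 2. The largest is 3, held by Pilar Hoffmann.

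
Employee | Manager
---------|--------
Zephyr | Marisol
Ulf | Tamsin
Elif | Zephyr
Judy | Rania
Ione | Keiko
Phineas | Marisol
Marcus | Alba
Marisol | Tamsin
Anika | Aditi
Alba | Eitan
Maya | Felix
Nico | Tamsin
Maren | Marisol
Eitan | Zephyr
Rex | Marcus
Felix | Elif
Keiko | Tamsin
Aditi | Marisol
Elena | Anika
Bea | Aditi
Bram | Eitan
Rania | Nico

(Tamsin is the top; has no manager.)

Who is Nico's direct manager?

Nico reports directly to Tamsin.

Tamsin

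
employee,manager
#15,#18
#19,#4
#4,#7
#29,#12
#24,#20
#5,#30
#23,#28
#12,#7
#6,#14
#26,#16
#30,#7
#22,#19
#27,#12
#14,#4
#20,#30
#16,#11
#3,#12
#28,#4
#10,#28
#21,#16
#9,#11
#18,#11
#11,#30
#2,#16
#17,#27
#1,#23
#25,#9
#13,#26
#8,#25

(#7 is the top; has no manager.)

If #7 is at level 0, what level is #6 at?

3

Chain from #6 up to #7: #6 → #14 → #4 → #7. That is 3 steps up, so #6 is 3 levels below #7.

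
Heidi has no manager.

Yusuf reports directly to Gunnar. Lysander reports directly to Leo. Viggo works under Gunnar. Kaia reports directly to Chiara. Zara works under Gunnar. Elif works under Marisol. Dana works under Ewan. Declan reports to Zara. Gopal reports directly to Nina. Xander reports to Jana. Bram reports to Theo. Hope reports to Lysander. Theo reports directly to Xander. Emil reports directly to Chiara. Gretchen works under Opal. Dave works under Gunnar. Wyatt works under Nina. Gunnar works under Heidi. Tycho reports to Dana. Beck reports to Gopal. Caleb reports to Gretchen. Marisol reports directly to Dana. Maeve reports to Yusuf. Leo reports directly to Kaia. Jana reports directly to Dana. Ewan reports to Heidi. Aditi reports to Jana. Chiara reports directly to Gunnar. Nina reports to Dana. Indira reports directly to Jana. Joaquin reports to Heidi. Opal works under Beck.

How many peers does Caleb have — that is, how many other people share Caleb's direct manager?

0

Caleb reports to Gretchen, and Gretchen has no other direct reports. Caleb has 0 peers.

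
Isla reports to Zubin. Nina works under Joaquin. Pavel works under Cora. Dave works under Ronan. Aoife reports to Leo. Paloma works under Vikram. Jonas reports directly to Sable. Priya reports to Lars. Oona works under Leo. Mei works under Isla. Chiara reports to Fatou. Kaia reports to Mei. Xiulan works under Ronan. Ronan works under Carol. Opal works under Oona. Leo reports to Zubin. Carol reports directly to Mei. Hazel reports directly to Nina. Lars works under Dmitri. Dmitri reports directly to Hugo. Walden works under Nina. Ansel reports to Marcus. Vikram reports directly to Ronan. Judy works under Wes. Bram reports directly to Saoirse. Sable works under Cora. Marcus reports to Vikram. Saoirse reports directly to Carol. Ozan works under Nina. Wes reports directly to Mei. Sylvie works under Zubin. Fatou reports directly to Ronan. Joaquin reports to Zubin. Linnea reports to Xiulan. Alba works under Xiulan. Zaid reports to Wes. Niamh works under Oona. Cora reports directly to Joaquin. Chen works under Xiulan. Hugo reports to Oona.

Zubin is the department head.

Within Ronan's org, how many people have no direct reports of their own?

The people in Ronan's organization with no one reporting to them are Dave, Chiara, Alba, Linnea, Chen, Ansel, Paloma. That is 7.

7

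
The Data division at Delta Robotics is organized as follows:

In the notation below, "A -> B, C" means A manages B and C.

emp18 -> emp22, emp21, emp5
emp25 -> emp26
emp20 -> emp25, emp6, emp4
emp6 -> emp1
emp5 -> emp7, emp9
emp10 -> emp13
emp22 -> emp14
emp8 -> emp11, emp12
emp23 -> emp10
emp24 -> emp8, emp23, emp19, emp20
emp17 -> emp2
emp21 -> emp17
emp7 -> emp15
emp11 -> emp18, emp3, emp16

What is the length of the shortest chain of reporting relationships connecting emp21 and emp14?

emp21 is 1 level below emp18, and emp14 is 2 levels below emp18 (their lowest common manager). The shortest path runs up from emp21 to emp18 and back down to emp14: 1 + 2 = 3 links.

3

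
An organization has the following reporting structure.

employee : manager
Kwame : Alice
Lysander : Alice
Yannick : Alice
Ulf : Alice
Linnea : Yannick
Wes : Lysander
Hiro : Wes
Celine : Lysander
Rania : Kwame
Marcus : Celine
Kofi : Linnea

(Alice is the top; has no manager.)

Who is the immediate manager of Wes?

Wes reports directly to Lysander.

Lysander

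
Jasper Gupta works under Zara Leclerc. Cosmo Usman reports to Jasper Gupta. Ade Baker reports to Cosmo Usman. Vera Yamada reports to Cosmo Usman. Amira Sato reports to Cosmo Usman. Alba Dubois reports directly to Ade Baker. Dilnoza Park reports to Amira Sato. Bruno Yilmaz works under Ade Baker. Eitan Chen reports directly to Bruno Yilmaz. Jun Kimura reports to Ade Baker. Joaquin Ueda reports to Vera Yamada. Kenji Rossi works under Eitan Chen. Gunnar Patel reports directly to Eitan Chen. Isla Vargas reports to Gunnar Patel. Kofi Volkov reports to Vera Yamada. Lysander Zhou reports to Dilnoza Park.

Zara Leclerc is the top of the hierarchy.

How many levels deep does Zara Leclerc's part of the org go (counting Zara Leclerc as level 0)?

7

The longest chain under Zara Leclerc runs Zara Leclerc → Jasper Gupta → Cosmo Usman → Ade Baker → Bruno Yilmaz → Eitan Chen → Gunnar Patel → Isla Vargas, which is 7 levels below Zara Leclerc.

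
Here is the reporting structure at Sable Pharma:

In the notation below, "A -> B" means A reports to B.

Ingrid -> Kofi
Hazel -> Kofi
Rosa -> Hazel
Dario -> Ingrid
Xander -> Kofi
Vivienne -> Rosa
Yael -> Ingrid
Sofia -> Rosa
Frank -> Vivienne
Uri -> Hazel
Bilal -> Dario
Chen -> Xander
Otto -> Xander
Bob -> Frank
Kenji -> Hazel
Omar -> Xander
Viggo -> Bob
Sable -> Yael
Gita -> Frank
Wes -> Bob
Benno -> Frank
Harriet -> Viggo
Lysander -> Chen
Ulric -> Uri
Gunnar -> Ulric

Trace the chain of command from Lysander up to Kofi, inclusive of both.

Lysander -> Chen -> Xander -> Kofi

Lysander reports to Chen. Chen reports to Xander. Xander reports to Kofi. Kofi is at the top.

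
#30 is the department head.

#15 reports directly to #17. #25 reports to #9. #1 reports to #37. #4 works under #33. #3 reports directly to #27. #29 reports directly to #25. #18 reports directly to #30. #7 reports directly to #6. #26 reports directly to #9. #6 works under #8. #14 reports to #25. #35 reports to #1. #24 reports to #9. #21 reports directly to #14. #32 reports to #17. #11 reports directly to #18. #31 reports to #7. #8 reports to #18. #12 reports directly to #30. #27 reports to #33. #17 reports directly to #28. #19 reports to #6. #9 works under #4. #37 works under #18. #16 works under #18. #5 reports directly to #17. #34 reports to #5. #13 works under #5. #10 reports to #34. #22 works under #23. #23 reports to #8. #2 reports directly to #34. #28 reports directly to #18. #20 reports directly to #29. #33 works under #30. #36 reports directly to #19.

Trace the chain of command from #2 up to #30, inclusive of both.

#2 reports to #34. #34 reports to #5. #5 reports to #17. #17 reports to #28. #28 reports to #18. #18 reports to #30. #30 is at the top.

#2 -> #34 -> #5 -> #17 -> #28 -> #18 -> #30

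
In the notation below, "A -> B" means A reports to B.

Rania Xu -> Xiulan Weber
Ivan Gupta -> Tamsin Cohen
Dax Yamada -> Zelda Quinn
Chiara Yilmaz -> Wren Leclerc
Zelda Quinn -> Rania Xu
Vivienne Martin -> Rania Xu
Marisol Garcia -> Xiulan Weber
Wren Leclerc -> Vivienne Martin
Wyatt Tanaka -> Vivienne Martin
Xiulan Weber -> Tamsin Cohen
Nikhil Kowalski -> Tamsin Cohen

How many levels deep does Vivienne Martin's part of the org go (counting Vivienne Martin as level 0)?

2

The longest chain under Vivienne Martin runs Vivienne Martin → Wren Leclerc → Chiara Yilmaz, which is 2 levels below Vivienne Martin.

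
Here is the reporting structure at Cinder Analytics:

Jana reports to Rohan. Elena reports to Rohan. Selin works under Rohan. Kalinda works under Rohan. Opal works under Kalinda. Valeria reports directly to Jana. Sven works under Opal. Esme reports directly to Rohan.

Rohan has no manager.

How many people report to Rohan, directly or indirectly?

Rohan directly manages Kalinda, Jana, Elena, Esme, Selin. Under Kalinda: Opal, Sven (2). Under Jana: Valeria (1). Elena has no reports. Esme has no reports. Selin has no reports. So Rohan's organization is 5 direct reports plus everyone under them: 3 + 2 + 1 + 1 + 1 = 8.

8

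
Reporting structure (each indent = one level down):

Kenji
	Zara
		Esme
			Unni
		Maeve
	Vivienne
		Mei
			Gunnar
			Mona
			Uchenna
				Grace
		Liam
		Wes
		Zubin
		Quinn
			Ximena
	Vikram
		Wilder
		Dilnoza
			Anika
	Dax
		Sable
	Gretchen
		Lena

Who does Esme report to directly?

Zara

Esme reports directly to Zara.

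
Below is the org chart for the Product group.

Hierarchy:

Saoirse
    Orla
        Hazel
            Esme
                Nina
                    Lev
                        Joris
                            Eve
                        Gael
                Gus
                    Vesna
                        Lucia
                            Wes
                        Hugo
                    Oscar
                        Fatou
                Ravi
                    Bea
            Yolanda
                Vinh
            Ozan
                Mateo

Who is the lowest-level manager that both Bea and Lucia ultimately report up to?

Esme

Bea's chain of managers is Ravi, Esme, Hazel, Orla, Saoirse. Lucia's chain of managers is Vesna, Gus, Esme, Hazel, Orla, Saoirse. The first manager that appears in both chains is Esme.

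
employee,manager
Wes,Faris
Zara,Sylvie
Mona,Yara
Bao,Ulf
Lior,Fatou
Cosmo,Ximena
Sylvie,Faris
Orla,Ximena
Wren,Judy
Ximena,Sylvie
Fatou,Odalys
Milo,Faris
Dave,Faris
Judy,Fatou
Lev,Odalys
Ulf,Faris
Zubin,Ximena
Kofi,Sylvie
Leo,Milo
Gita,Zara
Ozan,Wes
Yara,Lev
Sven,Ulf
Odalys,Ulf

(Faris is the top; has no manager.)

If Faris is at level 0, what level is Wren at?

5

Chain from Wren up to Faris: Wren → Judy → Fatou → Odalys → Ulf → Faris. That is 5 steps up, so Wren is 5 levels below Faris.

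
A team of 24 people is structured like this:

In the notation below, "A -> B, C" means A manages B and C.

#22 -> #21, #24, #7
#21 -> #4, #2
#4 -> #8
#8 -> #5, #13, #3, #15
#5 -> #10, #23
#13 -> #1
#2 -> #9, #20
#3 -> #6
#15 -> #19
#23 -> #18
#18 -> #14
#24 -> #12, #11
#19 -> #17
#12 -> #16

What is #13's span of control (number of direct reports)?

#13 directly manages #1. That is 1 direct report.

1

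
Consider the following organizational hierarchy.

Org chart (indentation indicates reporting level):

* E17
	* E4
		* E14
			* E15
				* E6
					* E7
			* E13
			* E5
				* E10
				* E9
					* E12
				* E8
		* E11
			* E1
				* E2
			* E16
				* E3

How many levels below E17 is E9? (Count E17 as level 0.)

4

Chain from E9 up to E17: E9 → E5 → E14 → E4 → E17. That is 4 steps up, so E9 is 4 levels below E17.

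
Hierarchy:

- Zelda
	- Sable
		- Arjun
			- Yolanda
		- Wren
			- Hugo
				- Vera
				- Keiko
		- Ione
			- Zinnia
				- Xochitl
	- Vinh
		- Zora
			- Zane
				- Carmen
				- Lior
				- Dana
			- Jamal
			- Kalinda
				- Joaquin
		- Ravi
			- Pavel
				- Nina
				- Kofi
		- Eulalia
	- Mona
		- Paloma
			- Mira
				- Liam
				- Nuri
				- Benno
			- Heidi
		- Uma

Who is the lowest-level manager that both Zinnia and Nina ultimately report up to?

Zelda

Zinnia's chain of managers is Ione, Sable, Zelda. Nina's chain of managers is Pavel, Ravi, Vinh, Zelda. The first manager that appears in both chains is Zelda.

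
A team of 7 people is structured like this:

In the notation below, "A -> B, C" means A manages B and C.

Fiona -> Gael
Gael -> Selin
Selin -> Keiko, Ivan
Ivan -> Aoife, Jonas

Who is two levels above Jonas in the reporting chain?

Jonas reports to Ivan, and Ivan reports to Selin. So Jonas's skip-level manager is Selin.

Selin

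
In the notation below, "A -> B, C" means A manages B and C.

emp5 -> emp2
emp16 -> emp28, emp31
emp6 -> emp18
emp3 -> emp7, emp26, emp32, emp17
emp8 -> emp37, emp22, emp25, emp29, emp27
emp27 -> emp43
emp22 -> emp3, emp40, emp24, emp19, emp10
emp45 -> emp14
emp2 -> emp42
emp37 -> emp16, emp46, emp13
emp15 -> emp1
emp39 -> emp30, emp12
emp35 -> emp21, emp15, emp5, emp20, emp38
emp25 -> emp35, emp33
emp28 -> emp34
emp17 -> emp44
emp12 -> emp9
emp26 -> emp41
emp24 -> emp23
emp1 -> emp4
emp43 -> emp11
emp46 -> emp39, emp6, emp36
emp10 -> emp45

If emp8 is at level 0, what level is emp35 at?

Chain from emp35 up to emp8: emp35 → emp25 → emp8. That is 2 steps up, so emp35 is 2 levels below emp8.

2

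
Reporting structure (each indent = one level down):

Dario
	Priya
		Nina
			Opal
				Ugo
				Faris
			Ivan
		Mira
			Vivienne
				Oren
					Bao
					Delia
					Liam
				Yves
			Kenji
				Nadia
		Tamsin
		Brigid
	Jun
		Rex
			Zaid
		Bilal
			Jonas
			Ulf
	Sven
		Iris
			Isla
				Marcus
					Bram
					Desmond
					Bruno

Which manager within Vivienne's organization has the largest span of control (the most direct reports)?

Oren

Direct-report counts within Vivienne's organization: Vivienne has 2; Oren has 3. The largest is 3, held by Oren.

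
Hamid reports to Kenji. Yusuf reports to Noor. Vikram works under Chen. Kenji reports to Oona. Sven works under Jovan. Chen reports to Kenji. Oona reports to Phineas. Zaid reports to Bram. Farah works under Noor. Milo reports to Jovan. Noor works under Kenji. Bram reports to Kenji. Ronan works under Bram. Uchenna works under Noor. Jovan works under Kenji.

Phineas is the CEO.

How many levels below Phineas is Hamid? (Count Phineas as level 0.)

Chain from Hamid up to Phineas: Hamid → Kenji → Oona → Phineas. That is 3 steps up, so Hamid is 3 levels below Phineas.

3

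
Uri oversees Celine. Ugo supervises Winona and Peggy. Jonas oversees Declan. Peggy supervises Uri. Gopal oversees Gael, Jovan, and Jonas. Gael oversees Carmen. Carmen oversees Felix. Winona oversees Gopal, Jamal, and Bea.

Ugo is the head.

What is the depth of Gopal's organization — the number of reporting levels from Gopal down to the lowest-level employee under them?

The longest chain under Gopal runs Gopal → Gael → Carmen → Felix, which is 3 levels below Gopal.

3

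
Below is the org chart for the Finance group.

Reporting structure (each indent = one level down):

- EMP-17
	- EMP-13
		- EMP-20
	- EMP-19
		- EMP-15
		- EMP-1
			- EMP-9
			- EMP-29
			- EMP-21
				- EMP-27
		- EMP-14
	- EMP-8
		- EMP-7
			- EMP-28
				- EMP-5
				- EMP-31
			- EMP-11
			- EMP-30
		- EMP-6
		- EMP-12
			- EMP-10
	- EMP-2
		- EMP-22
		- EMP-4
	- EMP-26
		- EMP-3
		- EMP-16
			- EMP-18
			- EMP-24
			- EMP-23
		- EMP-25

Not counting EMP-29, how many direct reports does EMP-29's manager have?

EMP-29 reports to EMP-1. EMP-1's other direct reports are EMP-9, EMP-21 — 2 peers.

2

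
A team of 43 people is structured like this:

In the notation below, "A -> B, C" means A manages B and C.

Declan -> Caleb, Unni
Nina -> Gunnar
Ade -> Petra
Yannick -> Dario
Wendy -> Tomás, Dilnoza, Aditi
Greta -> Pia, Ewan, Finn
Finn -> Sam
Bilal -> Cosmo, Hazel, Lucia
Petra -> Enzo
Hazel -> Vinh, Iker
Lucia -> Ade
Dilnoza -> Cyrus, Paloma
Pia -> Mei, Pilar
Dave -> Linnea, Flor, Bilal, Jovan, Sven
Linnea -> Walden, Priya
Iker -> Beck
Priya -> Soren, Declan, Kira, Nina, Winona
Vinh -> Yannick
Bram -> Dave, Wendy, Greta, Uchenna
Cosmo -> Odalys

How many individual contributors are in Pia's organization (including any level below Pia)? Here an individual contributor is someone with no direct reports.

The people in Pia's organization with no one reporting to them are Pilar, Mei. That is 2.

2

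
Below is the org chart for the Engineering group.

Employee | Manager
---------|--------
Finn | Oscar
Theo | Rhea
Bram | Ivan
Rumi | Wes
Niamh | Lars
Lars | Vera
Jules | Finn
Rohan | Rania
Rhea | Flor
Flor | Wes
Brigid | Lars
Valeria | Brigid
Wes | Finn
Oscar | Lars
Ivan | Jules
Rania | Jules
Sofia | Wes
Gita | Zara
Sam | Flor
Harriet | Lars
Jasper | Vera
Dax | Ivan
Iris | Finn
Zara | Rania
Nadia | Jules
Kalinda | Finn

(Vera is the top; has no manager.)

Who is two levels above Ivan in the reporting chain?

Ivan reports to Jules, and Jules reports to Finn. So Ivan's skip-level manager is Finn.

Finn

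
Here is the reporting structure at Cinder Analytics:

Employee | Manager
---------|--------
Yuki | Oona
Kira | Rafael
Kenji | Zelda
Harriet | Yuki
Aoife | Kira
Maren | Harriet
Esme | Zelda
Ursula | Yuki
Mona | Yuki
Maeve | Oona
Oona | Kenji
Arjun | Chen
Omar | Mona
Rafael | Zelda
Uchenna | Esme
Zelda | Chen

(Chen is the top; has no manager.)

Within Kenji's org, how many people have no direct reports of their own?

The people in Kenji's organization with no one reporting to them are Maeve, Ursula, Maren, Omar. That is 4.

4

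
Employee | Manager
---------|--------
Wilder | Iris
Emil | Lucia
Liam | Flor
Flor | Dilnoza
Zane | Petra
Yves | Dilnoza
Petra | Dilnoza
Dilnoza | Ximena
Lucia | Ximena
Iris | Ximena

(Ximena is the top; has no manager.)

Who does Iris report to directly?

Ximena

Iris reports directly to Ximena.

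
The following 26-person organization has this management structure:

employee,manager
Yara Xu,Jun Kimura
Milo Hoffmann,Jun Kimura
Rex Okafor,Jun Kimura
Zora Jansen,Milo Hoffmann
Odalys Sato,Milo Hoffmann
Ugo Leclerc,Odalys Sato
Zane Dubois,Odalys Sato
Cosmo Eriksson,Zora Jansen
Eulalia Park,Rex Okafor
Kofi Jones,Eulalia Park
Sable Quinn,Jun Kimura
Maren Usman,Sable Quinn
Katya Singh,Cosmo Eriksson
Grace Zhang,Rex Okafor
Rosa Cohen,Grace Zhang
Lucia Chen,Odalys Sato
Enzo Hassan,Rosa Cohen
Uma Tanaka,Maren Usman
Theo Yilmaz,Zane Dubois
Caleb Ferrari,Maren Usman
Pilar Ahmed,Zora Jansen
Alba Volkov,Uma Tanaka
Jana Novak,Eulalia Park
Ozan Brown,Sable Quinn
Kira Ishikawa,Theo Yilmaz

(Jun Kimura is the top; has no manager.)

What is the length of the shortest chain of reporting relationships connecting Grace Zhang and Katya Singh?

6

Grace Zhang is 2 levels below Jun Kimura, and Katya Singh is 4 levels below Jun Kimura (their lowest common manager). The shortest path runs up from Grace Zhang to Jun Kimura and back down to Katya Singh: 2 + 4 = 6 links.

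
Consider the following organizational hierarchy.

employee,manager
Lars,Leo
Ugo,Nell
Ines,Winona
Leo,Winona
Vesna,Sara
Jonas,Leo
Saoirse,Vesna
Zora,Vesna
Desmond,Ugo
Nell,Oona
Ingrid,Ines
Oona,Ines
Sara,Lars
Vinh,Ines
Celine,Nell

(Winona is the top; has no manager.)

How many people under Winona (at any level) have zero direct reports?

The people in Winona's organization with no one reporting to them are Jonas, Saoirse, Zora, Celine, Desmond, Ingrid, Vinh. That is 7.

7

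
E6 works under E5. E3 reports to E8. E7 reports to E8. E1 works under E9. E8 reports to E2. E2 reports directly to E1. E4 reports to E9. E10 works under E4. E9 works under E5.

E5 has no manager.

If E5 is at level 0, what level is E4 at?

2

Chain from E4 up to E5: E4 → E9 → E5. That is 2 steps up, so E4 is 2 levels below E5.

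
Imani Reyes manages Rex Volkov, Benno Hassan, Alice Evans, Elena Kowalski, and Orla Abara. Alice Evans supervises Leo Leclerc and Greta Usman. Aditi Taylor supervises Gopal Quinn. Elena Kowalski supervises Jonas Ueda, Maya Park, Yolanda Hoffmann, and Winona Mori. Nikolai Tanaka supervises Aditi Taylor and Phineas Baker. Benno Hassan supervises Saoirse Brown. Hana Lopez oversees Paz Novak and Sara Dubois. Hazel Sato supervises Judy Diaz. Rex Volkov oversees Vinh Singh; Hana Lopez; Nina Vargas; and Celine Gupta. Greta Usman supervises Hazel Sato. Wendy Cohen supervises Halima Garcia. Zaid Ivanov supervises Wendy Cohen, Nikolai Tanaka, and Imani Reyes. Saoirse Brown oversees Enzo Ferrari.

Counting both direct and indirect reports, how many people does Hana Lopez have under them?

Hana Lopez directly manages Paz Novak, Sara Dubois. Paz Novak has no reports. Sara Dubois has no reports. So Hana Lopez's organization is 2 direct reports plus everyone under them: 1 + 1 = 2.

2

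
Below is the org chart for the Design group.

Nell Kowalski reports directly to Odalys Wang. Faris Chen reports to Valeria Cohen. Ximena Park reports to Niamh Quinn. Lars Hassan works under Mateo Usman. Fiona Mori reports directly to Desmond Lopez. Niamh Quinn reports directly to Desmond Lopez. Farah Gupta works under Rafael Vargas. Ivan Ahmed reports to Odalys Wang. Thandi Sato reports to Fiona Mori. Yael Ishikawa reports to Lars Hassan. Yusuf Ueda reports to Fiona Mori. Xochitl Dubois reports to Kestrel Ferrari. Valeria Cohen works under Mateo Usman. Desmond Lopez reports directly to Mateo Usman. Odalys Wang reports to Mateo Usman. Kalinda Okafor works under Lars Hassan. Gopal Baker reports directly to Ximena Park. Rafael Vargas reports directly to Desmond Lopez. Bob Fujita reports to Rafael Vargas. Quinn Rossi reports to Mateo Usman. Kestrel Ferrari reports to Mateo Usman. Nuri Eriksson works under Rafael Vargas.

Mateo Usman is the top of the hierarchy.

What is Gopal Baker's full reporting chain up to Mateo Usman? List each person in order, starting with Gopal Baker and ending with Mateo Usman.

Gopal Baker -> Ximena Park -> Niamh Quinn -> Desmond Lopez -> Mateo Usman

Gopal Baker reports to Ximena Park. Ximena Park reports to Niamh Quinn. Niamh Quinn reports to Desmond Lopez. Desmond Lopez reports to Mateo Usman. Mateo Usman is at the top.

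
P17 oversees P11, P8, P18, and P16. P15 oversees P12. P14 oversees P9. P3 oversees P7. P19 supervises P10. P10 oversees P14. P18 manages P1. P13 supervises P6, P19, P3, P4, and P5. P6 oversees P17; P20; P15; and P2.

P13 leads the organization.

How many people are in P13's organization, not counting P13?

P13 directly manages P6, P19, P3, P4, P5. Under P6: P2, P15, P12, P17, P16, P18, P1, P8, P11, P20 (10). Under P19: P10, P14, P9 (3). Under P3: P7 (1). P4 has no reports. P5 has no reports. So P13's organization is 5 direct reports plus everyone under them: 11 + 4 + 2 + 1 + 1 = 19.

19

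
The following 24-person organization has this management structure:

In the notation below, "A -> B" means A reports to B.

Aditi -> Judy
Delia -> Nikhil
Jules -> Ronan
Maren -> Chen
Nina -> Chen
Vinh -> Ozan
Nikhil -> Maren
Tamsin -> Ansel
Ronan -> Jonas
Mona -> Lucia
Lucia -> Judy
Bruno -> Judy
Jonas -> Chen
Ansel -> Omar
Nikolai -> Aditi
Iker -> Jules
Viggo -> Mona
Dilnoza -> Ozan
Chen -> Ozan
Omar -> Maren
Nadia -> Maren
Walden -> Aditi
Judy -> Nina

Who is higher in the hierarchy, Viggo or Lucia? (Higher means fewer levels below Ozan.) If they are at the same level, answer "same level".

Viggo is 6 levels below Ozan; Lucia is 4. Lucia is higher.

Lucia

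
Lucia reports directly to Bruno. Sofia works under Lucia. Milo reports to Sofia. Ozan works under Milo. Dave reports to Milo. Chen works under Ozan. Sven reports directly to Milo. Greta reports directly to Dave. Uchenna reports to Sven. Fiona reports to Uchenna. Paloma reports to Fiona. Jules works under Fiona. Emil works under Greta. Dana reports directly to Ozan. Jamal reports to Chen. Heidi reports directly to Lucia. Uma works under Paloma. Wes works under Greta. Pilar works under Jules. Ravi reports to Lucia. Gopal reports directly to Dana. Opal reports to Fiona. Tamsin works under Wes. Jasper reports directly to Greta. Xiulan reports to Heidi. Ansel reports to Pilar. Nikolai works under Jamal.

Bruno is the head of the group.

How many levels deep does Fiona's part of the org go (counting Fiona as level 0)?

3

The longest chain under Fiona runs Fiona → Jules → Pilar → Ansel, which is 3 levels below Fiona.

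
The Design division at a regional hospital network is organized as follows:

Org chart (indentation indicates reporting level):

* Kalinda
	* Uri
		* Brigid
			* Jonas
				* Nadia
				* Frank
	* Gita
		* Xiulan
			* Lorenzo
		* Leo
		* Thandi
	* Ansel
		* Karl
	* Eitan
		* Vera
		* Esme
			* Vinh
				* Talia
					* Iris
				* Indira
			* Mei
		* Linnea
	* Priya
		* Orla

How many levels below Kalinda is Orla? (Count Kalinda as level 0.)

2

Chain from Orla up to Kalinda: Orla → Priya → Kalinda. That is 2 steps up, so Orla is 2 levels below Kalinda.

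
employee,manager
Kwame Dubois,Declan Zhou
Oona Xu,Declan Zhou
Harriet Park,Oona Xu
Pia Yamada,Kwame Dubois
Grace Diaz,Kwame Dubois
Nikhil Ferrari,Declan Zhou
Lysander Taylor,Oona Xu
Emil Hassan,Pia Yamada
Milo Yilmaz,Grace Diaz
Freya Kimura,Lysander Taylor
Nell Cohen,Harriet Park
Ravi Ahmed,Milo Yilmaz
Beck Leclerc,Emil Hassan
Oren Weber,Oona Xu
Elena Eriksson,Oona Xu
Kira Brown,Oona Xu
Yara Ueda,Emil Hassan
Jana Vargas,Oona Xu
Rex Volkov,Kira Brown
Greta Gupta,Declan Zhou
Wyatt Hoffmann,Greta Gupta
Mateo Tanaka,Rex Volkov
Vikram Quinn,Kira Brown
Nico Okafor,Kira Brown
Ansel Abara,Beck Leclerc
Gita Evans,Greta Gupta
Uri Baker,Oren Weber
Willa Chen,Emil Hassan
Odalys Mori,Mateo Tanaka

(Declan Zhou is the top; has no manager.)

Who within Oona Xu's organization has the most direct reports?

Oona Xu

Direct-report counts within Oona Xu's organization: Oona Xu has 6; Kira Brown has 3; Rex Volkov has 1; Mateo Tanaka has 1; Oren Weber has 1; Lysander Taylor has 1; Harriet Park has 1. The largest is 6, held by Oona Xu.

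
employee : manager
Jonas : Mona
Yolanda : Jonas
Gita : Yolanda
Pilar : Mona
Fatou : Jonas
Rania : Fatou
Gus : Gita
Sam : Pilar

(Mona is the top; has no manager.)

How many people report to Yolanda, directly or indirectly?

Yolanda directly manages Gita. Under Gita: Gus (1). That's 2 in total.

2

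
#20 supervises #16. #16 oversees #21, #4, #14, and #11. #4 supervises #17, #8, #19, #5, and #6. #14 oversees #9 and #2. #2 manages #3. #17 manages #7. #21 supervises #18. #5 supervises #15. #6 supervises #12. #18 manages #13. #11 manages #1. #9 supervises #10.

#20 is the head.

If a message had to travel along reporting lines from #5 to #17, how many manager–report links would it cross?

#5 is 1 level below #4, and #17 is 1 level below #4 (their lowest common manager). The shortest path runs up from #5 to #4 and back down to #17: 1 + 1 = 2 links.

2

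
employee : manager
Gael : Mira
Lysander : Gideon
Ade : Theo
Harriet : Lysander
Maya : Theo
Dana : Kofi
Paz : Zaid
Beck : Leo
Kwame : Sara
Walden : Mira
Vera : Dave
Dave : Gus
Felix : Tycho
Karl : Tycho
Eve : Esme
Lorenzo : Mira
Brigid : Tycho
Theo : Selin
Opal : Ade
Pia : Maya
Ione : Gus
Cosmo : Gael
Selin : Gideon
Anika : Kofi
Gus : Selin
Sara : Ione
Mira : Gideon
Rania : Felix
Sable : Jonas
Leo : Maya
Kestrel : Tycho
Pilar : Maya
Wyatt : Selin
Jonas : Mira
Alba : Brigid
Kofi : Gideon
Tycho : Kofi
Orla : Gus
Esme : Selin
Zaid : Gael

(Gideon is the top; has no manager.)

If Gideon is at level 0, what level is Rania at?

4

Chain from Rania up to Gideon: Rania → Felix → Tycho → Kofi → Gideon. That is 4 steps up, so Rania is 4 levels below Gideon.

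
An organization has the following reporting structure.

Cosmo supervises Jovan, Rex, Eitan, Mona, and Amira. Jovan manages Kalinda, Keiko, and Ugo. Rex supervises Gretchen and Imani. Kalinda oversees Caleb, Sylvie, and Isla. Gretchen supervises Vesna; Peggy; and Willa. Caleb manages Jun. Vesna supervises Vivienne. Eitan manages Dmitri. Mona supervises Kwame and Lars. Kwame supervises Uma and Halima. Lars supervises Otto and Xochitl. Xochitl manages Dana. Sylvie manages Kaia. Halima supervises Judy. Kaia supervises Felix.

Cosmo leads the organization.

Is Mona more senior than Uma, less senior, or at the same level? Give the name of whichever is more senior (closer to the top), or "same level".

Mona is 1 level below Cosmo; Uma is 3. Mona is higher.

Mona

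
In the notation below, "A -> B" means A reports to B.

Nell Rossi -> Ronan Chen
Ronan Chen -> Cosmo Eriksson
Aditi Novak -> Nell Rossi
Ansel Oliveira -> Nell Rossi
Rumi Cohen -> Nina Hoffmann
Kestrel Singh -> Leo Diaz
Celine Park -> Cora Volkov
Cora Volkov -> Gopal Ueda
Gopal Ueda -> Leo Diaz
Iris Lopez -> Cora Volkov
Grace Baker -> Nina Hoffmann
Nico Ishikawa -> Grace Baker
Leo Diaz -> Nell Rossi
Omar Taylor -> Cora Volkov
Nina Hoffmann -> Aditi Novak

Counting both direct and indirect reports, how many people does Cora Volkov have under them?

3

Cora Volkov directly manages Celine Park, Omar Taylor, Iris Lopez. Celine Park has no reports. Omar Taylor has no reports. Iris Lopez has no reports. So Cora Volkov's organization is 3 direct reports plus everyone under them: 1 + 1 + 1 = 3.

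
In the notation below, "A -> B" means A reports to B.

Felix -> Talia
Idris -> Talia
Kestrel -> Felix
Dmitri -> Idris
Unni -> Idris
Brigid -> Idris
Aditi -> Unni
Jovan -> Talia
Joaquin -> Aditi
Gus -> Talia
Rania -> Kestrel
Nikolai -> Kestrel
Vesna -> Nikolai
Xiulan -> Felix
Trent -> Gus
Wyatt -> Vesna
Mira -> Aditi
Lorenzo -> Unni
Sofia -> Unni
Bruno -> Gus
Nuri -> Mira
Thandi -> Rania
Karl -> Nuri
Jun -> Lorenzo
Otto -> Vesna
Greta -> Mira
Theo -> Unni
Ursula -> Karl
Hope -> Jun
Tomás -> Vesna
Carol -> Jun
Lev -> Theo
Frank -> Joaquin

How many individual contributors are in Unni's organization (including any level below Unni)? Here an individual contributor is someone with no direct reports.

The people in Unni's organization with no one reporting to them are Lev, Sofia, Carol, Hope, Greta, Ursula, Frank. That is 7.

7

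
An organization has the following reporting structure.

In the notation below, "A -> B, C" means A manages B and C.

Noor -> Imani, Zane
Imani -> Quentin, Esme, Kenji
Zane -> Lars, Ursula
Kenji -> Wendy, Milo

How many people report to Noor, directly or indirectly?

9

Noor directly manages Imani, Zane. Under Imani: Kenji, Milo, Wendy, Esme, Quentin (5). Under Zane: Ursula, Lars (2). So Noor's organization is 2 direct reports plus everyone under them: 6 + 3 = 9.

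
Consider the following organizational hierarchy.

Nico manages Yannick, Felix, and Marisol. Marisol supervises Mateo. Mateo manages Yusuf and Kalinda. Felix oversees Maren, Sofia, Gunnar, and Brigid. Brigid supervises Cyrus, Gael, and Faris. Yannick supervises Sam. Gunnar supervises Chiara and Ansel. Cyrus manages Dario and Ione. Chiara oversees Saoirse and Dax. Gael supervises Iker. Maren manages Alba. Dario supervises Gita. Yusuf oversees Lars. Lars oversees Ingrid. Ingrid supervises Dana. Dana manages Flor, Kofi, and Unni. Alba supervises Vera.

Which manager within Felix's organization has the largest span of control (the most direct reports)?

Direct-report counts within Felix's organization: Felix has 4; Maren has 1; Alba has 1; Gunnar has 2; Chiara has 2; Brigid has 3; Gael has 1; Cyrus has 2; Dario has 1. The largest is 4, held by Felix.

Felix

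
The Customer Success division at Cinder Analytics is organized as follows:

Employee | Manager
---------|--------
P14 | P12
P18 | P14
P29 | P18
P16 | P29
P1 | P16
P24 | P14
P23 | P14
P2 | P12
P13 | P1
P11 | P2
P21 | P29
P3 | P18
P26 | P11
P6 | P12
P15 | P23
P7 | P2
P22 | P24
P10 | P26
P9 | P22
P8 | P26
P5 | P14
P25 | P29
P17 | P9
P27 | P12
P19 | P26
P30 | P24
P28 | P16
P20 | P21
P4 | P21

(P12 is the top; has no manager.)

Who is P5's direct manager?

P5 reports directly to P14.

P14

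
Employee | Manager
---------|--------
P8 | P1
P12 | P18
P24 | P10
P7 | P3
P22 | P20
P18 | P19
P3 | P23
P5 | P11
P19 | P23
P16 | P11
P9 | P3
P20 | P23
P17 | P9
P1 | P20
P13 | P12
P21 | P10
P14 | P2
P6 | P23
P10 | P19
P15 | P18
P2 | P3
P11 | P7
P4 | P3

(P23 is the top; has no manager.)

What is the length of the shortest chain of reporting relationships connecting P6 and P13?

5

P6 is 1 level below P23, and P13 is 4 levels below P23 (their lowest common manager). The shortest path runs up from P6 to P23 and back down to P13: 1 + 4 = 5 links.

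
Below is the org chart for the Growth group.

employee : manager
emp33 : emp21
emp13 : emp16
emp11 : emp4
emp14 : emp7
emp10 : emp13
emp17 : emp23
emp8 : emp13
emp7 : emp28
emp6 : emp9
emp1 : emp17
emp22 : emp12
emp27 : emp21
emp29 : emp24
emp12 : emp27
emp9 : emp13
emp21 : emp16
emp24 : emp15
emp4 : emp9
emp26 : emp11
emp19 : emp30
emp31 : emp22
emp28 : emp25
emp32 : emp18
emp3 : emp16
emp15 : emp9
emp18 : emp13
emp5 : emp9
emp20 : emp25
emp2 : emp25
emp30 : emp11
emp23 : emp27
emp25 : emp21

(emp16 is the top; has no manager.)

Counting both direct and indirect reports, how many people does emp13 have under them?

emp13 directly manages emp9, emp18, emp10, emp8. Under emp9: emp5, emp6, emp4, emp11, emp26, emp30, emp19, emp15, emp24, emp29 (10). Under emp18: emp32 (1). emp10 has no reports. emp8 has no reports. So emp13's organization is 4 direct reports plus everyone under them: 11 + 2 + 1 + 1 = 15.

15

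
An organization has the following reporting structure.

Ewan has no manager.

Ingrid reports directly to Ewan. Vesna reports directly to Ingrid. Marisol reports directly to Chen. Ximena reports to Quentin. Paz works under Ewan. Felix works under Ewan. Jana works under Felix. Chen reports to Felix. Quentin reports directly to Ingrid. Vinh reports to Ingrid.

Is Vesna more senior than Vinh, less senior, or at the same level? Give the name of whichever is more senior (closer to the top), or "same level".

Both Vesna and Vinh are 2 levels below Ewan.

same level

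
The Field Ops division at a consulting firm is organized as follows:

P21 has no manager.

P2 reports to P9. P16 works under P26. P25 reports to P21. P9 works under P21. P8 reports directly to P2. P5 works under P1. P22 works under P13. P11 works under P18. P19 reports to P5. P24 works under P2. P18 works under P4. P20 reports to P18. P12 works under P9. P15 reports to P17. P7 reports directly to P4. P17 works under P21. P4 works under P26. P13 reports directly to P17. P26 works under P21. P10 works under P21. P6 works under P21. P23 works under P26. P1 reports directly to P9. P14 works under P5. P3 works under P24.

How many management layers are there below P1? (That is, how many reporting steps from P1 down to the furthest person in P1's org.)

The longest chain under P1 runs P1 → P5 → P14, which is 2 levels below P1.

2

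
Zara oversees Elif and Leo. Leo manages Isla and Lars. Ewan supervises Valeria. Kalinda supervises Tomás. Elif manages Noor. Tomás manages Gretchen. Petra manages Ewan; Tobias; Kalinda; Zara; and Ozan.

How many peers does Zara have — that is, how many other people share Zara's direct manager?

Zara reports to Petra. Petra's other direct reports are Ewan, Tobias, Kalinda, Ozan — 4 peers.

4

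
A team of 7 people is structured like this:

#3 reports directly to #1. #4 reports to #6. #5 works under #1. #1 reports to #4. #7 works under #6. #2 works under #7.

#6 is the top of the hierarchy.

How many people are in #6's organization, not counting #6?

6

#6 directly manages #4, #7. Under #4: #1, #5, #3 (3). Under #7: #2 (1). So #6's organization is 2 direct reports plus everyone under them: 4 + 2 = 6.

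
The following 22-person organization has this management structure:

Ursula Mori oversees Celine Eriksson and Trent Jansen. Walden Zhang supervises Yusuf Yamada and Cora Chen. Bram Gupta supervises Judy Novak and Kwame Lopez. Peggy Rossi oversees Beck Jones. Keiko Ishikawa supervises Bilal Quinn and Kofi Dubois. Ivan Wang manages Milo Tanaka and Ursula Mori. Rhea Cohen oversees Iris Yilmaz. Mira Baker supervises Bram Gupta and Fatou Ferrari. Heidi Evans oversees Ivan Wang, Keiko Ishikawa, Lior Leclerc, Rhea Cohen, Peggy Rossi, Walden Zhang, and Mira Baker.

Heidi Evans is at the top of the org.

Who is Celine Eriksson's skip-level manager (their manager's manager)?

Ivan Wang

Celine Eriksson reports to Ursula Mori, and Ursula Mori reports to Ivan Wang. So Celine Eriksson's skip-level manager is Ivan Wang.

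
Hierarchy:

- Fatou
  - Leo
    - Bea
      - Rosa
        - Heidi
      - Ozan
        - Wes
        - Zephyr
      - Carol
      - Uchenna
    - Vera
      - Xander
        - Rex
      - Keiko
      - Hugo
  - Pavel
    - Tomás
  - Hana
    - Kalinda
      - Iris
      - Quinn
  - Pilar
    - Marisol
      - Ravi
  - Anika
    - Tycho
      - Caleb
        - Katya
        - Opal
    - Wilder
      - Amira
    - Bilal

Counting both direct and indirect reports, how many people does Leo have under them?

Leo directly manages Bea, Vera. Under Bea: Uchenna, Carol, Ozan, Zephyr, Wes, Rosa, Heidi (7). Under Vera: Hugo, Keiko, Xander, Rex (4). So Leo's organization is 2 direct reports plus everyone under them: 8 + 5 = 13.

13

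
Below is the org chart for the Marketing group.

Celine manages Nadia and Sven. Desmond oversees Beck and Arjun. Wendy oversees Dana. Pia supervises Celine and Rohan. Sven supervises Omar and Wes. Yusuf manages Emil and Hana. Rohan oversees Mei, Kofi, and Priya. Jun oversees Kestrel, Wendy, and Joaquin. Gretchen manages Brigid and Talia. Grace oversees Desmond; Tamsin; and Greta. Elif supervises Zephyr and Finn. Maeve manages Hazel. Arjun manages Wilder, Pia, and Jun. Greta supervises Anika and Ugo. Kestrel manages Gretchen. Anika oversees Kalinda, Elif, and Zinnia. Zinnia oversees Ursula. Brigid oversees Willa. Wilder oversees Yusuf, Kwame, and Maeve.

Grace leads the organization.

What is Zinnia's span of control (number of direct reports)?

1

Zinnia directly manages Ursula. That is 1 direct report.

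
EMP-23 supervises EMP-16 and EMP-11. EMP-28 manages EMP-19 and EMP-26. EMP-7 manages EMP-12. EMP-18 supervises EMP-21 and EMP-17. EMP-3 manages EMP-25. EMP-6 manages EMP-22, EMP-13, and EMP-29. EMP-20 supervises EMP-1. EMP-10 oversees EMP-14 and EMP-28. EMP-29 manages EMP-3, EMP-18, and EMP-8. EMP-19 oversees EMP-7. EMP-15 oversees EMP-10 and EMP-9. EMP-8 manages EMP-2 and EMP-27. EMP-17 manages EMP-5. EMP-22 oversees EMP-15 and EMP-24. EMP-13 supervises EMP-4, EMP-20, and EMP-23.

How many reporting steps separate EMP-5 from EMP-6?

Chain from EMP-5 up to EMP-6: EMP-5 → EMP-17 → EMP-18 → EMP-29 → EMP-6. That is 4 steps up, so EMP-5 is 4 levels below EMP-6.

4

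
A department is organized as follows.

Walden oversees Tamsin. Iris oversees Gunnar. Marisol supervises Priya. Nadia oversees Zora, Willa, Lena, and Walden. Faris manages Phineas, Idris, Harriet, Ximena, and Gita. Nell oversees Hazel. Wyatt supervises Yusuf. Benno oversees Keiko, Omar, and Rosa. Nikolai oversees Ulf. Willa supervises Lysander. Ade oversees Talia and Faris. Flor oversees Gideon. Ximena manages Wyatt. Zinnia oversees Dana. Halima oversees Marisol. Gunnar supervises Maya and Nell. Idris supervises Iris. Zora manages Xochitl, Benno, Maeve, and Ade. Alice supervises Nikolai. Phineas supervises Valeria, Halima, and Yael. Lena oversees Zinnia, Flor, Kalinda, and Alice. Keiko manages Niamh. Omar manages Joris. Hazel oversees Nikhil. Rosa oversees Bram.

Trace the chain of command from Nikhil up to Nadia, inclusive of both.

Nikhil -> Hazel -> Nell -> Gunnar -> Iris -> Idris -> Faris -> Ade -> Zora -> Nadia

Nikhil reports to Hazel. Hazel reports to Nell. Nell reports to Gunnar. Gunnar reports to Iris. Iris reports to Idris. Idris reports to Faris. Faris reports to Ade. Ade reports to Zora. Zora reports to Nadia. Nadia is at the top.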